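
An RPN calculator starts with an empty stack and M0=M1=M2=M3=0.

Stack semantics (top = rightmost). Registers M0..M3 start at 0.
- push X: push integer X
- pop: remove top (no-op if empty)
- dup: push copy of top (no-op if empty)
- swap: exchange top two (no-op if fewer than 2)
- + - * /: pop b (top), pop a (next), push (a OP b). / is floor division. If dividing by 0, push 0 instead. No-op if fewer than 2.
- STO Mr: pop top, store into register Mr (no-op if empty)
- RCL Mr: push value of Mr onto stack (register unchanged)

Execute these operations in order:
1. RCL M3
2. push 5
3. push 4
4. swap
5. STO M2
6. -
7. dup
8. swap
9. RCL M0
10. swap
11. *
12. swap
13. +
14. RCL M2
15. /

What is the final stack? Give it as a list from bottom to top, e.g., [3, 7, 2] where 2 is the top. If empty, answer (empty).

Answer: [-1]

Derivation:
After op 1 (RCL M3): stack=[0] mem=[0,0,0,0]
After op 2 (push 5): stack=[0,5] mem=[0,0,0,0]
After op 3 (push 4): stack=[0,5,4] mem=[0,0,0,0]
After op 4 (swap): stack=[0,4,5] mem=[0,0,0,0]
After op 5 (STO M2): stack=[0,4] mem=[0,0,5,0]
After op 6 (-): stack=[-4] mem=[0,0,5,0]
After op 7 (dup): stack=[-4,-4] mem=[0,0,5,0]
After op 8 (swap): stack=[-4,-4] mem=[0,0,5,0]
After op 9 (RCL M0): stack=[-4,-4,0] mem=[0,0,5,0]
After op 10 (swap): stack=[-4,0,-4] mem=[0,0,5,0]
After op 11 (*): stack=[-4,0] mem=[0,0,5,0]
After op 12 (swap): stack=[0,-4] mem=[0,0,5,0]
After op 13 (+): stack=[-4] mem=[0,0,5,0]
After op 14 (RCL M2): stack=[-4,5] mem=[0,0,5,0]
After op 15 (/): stack=[-1] mem=[0,0,5,0]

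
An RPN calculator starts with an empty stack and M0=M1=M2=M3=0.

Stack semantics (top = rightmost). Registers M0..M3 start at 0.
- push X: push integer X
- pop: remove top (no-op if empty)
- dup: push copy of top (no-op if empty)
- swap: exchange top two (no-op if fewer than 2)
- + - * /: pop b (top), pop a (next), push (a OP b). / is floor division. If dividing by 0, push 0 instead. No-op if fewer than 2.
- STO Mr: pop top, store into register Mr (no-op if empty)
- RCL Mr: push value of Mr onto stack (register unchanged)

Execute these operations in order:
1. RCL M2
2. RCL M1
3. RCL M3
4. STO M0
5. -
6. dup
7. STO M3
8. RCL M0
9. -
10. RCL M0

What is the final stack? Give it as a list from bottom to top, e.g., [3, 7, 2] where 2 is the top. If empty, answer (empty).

Answer: [0, 0]

Derivation:
After op 1 (RCL M2): stack=[0] mem=[0,0,0,0]
After op 2 (RCL M1): stack=[0,0] mem=[0,0,0,0]
After op 3 (RCL M3): stack=[0,0,0] mem=[0,0,0,0]
After op 4 (STO M0): stack=[0,0] mem=[0,0,0,0]
After op 5 (-): stack=[0] mem=[0,0,0,0]
After op 6 (dup): stack=[0,0] mem=[0,0,0,0]
After op 7 (STO M3): stack=[0] mem=[0,0,0,0]
After op 8 (RCL M0): stack=[0,0] mem=[0,0,0,0]
After op 9 (-): stack=[0] mem=[0,0,0,0]
After op 10 (RCL M0): stack=[0,0] mem=[0,0,0,0]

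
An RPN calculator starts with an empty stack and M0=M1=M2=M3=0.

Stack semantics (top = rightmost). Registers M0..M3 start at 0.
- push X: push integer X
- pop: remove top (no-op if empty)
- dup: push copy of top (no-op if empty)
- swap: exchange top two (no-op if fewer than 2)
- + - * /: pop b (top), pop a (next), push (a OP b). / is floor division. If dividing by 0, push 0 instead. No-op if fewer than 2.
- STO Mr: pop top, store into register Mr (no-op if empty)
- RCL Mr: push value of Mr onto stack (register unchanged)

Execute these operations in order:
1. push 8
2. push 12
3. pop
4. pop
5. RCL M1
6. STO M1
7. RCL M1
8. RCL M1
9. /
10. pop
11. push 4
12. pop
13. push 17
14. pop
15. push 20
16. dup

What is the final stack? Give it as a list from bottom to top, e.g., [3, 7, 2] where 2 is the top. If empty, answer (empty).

Answer: [20, 20]

Derivation:
After op 1 (push 8): stack=[8] mem=[0,0,0,0]
After op 2 (push 12): stack=[8,12] mem=[0,0,0,0]
After op 3 (pop): stack=[8] mem=[0,0,0,0]
After op 4 (pop): stack=[empty] mem=[0,0,0,0]
After op 5 (RCL M1): stack=[0] mem=[0,0,0,0]
After op 6 (STO M1): stack=[empty] mem=[0,0,0,0]
After op 7 (RCL M1): stack=[0] mem=[0,0,0,0]
After op 8 (RCL M1): stack=[0,0] mem=[0,0,0,0]
After op 9 (/): stack=[0] mem=[0,0,0,0]
After op 10 (pop): stack=[empty] mem=[0,0,0,0]
After op 11 (push 4): stack=[4] mem=[0,0,0,0]
After op 12 (pop): stack=[empty] mem=[0,0,0,0]
After op 13 (push 17): stack=[17] mem=[0,0,0,0]
After op 14 (pop): stack=[empty] mem=[0,0,0,0]
After op 15 (push 20): stack=[20] mem=[0,0,0,0]
After op 16 (dup): stack=[20,20] mem=[0,0,0,0]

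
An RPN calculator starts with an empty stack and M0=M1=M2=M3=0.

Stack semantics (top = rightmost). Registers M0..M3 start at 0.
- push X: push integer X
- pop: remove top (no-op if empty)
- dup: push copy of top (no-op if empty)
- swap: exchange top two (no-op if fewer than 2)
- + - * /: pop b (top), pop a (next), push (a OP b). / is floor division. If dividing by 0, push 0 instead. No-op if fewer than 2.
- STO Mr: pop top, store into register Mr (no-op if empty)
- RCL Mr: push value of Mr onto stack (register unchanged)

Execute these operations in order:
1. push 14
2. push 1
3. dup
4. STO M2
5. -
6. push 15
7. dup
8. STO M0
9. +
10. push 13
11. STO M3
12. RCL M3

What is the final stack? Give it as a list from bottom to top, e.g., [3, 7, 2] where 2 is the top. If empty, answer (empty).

Answer: [28, 13]

Derivation:
After op 1 (push 14): stack=[14] mem=[0,0,0,0]
After op 2 (push 1): stack=[14,1] mem=[0,0,0,0]
After op 3 (dup): stack=[14,1,1] mem=[0,0,0,0]
After op 4 (STO M2): stack=[14,1] mem=[0,0,1,0]
After op 5 (-): stack=[13] mem=[0,0,1,0]
After op 6 (push 15): stack=[13,15] mem=[0,0,1,0]
After op 7 (dup): stack=[13,15,15] mem=[0,0,1,0]
After op 8 (STO M0): stack=[13,15] mem=[15,0,1,0]
After op 9 (+): stack=[28] mem=[15,0,1,0]
After op 10 (push 13): stack=[28,13] mem=[15,0,1,0]
After op 11 (STO M3): stack=[28] mem=[15,0,1,13]
After op 12 (RCL M3): stack=[28,13] mem=[15,0,1,13]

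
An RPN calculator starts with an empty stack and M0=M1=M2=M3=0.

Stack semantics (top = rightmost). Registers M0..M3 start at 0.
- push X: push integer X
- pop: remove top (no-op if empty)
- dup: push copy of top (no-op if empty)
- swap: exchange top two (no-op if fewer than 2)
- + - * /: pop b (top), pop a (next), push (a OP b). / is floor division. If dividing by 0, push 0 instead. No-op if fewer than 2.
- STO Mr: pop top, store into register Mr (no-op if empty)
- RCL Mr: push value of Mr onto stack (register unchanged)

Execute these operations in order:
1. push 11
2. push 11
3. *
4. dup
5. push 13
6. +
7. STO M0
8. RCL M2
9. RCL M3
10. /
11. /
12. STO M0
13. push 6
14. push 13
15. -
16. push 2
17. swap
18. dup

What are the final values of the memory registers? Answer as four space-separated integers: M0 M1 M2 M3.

Answer: 0 0 0 0

Derivation:
After op 1 (push 11): stack=[11] mem=[0,0,0,0]
After op 2 (push 11): stack=[11,11] mem=[0,0,0,0]
After op 3 (*): stack=[121] mem=[0,0,0,0]
After op 4 (dup): stack=[121,121] mem=[0,0,0,0]
After op 5 (push 13): stack=[121,121,13] mem=[0,0,0,0]
After op 6 (+): stack=[121,134] mem=[0,0,0,0]
After op 7 (STO M0): stack=[121] mem=[134,0,0,0]
After op 8 (RCL M2): stack=[121,0] mem=[134,0,0,0]
After op 9 (RCL M3): stack=[121,0,0] mem=[134,0,0,0]
After op 10 (/): stack=[121,0] mem=[134,0,0,0]
After op 11 (/): stack=[0] mem=[134,0,0,0]
After op 12 (STO M0): stack=[empty] mem=[0,0,0,0]
After op 13 (push 6): stack=[6] mem=[0,0,0,0]
After op 14 (push 13): stack=[6,13] mem=[0,0,0,0]
After op 15 (-): stack=[-7] mem=[0,0,0,0]
After op 16 (push 2): stack=[-7,2] mem=[0,0,0,0]
After op 17 (swap): stack=[2,-7] mem=[0,0,0,0]
After op 18 (dup): stack=[2,-7,-7] mem=[0,0,0,0]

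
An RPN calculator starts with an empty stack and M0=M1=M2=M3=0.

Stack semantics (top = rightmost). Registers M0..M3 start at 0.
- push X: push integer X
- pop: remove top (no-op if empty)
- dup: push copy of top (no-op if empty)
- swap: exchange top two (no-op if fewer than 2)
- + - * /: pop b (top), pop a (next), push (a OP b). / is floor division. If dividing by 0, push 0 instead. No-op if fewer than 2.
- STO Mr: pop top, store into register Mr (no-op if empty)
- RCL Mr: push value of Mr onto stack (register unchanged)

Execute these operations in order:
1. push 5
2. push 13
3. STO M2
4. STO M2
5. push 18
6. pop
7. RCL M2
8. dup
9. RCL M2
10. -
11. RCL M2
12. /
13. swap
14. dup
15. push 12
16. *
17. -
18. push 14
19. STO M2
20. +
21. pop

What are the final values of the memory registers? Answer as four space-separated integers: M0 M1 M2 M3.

After op 1 (push 5): stack=[5] mem=[0,0,0,0]
After op 2 (push 13): stack=[5,13] mem=[0,0,0,0]
After op 3 (STO M2): stack=[5] mem=[0,0,13,0]
After op 4 (STO M2): stack=[empty] mem=[0,0,5,0]
After op 5 (push 18): stack=[18] mem=[0,0,5,0]
After op 6 (pop): stack=[empty] mem=[0,0,5,0]
After op 7 (RCL M2): stack=[5] mem=[0,0,5,0]
After op 8 (dup): stack=[5,5] mem=[0,0,5,0]
After op 9 (RCL M2): stack=[5,5,5] mem=[0,0,5,0]
After op 10 (-): stack=[5,0] mem=[0,0,5,0]
After op 11 (RCL M2): stack=[5,0,5] mem=[0,0,5,0]
After op 12 (/): stack=[5,0] mem=[0,0,5,0]
After op 13 (swap): stack=[0,5] mem=[0,0,5,0]
After op 14 (dup): stack=[0,5,5] mem=[0,0,5,0]
After op 15 (push 12): stack=[0,5,5,12] mem=[0,0,5,0]
After op 16 (*): stack=[0,5,60] mem=[0,0,5,0]
After op 17 (-): stack=[0,-55] mem=[0,0,5,0]
After op 18 (push 14): stack=[0,-55,14] mem=[0,0,5,0]
After op 19 (STO M2): stack=[0,-55] mem=[0,0,14,0]
After op 20 (+): stack=[-55] mem=[0,0,14,0]
After op 21 (pop): stack=[empty] mem=[0,0,14,0]

Answer: 0 0 14 0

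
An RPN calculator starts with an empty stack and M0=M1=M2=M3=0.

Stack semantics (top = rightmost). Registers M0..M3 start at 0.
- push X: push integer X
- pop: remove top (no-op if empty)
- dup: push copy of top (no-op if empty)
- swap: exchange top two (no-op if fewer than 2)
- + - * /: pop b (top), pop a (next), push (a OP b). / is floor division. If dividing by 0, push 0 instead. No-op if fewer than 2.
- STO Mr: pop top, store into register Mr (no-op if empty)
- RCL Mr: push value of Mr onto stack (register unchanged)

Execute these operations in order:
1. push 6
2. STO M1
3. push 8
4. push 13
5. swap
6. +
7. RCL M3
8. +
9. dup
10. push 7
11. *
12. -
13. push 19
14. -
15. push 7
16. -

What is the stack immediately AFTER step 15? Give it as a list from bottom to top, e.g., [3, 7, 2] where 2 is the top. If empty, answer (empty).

After op 1 (push 6): stack=[6] mem=[0,0,0,0]
After op 2 (STO M1): stack=[empty] mem=[0,6,0,0]
After op 3 (push 8): stack=[8] mem=[0,6,0,0]
After op 4 (push 13): stack=[8,13] mem=[0,6,0,0]
After op 5 (swap): stack=[13,8] mem=[0,6,0,0]
After op 6 (+): stack=[21] mem=[0,6,0,0]
After op 7 (RCL M3): stack=[21,0] mem=[0,6,0,0]
After op 8 (+): stack=[21] mem=[0,6,0,0]
After op 9 (dup): stack=[21,21] mem=[0,6,0,0]
After op 10 (push 7): stack=[21,21,7] mem=[0,6,0,0]
After op 11 (*): stack=[21,147] mem=[0,6,0,0]
After op 12 (-): stack=[-126] mem=[0,6,0,0]
After op 13 (push 19): stack=[-126,19] mem=[0,6,0,0]
After op 14 (-): stack=[-145] mem=[0,6,0,0]
After op 15 (push 7): stack=[-145,7] mem=[0,6,0,0]

[-145, 7]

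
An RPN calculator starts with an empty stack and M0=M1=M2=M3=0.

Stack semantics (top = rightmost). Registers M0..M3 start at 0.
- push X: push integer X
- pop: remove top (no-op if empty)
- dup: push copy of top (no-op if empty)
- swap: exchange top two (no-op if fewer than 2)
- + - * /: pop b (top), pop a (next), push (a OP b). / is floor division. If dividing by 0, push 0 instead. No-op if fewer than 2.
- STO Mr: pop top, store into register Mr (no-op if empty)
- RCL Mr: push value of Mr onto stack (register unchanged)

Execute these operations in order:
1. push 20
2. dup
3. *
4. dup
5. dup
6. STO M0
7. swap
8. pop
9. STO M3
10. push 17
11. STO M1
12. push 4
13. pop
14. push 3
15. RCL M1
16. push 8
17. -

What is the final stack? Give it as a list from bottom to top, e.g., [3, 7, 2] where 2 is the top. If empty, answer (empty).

Answer: [3, 9]

Derivation:
After op 1 (push 20): stack=[20] mem=[0,0,0,0]
After op 2 (dup): stack=[20,20] mem=[0,0,0,0]
After op 3 (*): stack=[400] mem=[0,0,0,0]
After op 4 (dup): stack=[400,400] mem=[0,0,0,0]
After op 5 (dup): stack=[400,400,400] mem=[0,0,0,0]
After op 6 (STO M0): stack=[400,400] mem=[400,0,0,0]
After op 7 (swap): stack=[400,400] mem=[400,0,0,0]
After op 8 (pop): stack=[400] mem=[400,0,0,0]
After op 9 (STO M3): stack=[empty] mem=[400,0,0,400]
After op 10 (push 17): stack=[17] mem=[400,0,0,400]
After op 11 (STO M1): stack=[empty] mem=[400,17,0,400]
After op 12 (push 4): stack=[4] mem=[400,17,0,400]
After op 13 (pop): stack=[empty] mem=[400,17,0,400]
After op 14 (push 3): stack=[3] mem=[400,17,0,400]
After op 15 (RCL M1): stack=[3,17] mem=[400,17,0,400]
After op 16 (push 8): stack=[3,17,8] mem=[400,17,0,400]
After op 17 (-): stack=[3,9] mem=[400,17,0,400]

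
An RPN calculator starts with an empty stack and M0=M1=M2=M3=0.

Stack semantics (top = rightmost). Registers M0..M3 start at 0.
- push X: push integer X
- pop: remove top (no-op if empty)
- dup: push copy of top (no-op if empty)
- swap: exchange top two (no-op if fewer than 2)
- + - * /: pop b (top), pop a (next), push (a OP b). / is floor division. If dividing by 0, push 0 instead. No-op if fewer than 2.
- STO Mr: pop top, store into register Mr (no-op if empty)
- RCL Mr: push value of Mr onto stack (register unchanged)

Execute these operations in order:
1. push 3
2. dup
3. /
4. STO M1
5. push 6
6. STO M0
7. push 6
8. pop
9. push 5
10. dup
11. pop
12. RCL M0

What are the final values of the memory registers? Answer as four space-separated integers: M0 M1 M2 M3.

Answer: 6 1 0 0

Derivation:
After op 1 (push 3): stack=[3] mem=[0,0,0,0]
After op 2 (dup): stack=[3,3] mem=[0,0,0,0]
After op 3 (/): stack=[1] mem=[0,0,0,0]
After op 4 (STO M1): stack=[empty] mem=[0,1,0,0]
After op 5 (push 6): stack=[6] mem=[0,1,0,0]
After op 6 (STO M0): stack=[empty] mem=[6,1,0,0]
After op 7 (push 6): stack=[6] mem=[6,1,0,0]
After op 8 (pop): stack=[empty] mem=[6,1,0,0]
After op 9 (push 5): stack=[5] mem=[6,1,0,0]
After op 10 (dup): stack=[5,5] mem=[6,1,0,0]
After op 11 (pop): stack=[5] mem=[6,1,0,0]
After op 12 (RCL M0): stack=[5,6] mem=[6,1,0,0]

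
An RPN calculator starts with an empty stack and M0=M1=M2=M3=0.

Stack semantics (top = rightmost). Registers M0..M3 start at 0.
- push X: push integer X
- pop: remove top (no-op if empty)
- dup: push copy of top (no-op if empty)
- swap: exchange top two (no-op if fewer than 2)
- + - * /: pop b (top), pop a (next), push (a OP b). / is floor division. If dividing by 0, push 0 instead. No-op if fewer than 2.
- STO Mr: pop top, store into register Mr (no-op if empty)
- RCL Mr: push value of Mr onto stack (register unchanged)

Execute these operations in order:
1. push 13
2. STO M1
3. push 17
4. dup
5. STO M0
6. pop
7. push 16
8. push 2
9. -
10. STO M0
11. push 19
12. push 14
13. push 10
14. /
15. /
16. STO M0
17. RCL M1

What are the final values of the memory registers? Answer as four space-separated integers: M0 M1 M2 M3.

Answer: 19 13 0 0

Derivation:
After op 1 (push 13): stack=[13] mem=[0,0,0,0]
After op 2 (STO M1): stack=[empty] mem=[0,13,0,0]
After op 3 (push 17): stack=[17] mem=[0,13,0,0]
After op 4 (dup): stack=[17,17] mem=[0,13,0,0]
After op 5 (STO M0): stack=[17] mem=[17,13,0,0]
After op 6 (pop): stack=[empty] mem=[17,13,0,0]
After op 7 (push 16): stack=[16] mem=[17,13,0,0]
After op 8 (push 2): stack=[16,2] mem=[17,13,0,0]
After op 9 (-): stack=[14] mem=[17,13,0,0]
After op 10 (STO M0): stack=[empty] mem=[14,13,0,0]
After op 11 (push 19): stack=[19] mem=[14,13,0,0]
After op 12 (push 14): stack=[19,14] mem=[14,13,0,0]
After op 13 (push 10): stack=[19,14,10] mem=[14,13,0,0]
After op 14 (/): stack=[19,1] mem=[14,13,0,0]
After op 15 (/): stack=[19] mem=[14,13,0,0]
After op 16 (STO M0): stack=[empty] mem=[19,13,0,0]
After op 17 (RCL M1): stack=[13] mem=[19,13,0,0]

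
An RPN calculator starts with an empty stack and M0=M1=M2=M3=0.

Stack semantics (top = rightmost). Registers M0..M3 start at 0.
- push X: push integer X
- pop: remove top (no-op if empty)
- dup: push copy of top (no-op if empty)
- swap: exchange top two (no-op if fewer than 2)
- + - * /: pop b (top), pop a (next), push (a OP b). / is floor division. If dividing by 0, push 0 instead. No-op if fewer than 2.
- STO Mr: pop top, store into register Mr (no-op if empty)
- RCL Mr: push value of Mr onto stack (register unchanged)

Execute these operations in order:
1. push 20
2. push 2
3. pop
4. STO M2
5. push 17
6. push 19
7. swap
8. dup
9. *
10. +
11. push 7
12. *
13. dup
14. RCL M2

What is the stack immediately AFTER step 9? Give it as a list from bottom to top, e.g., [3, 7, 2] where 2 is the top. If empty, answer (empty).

After op 1 (push 20): stack=[20] mem=[0,0,0,0]
After op 2 (push 2): stack=[20,2] mem=[0,0,0,0]
After op 3 (pop): stack=[20] mem=[0,0,0,0]
After op 4 (STO M2): stack=[empty] mem=[0,0,20,0]
After op 5 (push 17): stack=[17] mem=[0,0,20,0]
After op 6 (push 19): stack=[17,19] mem=[0,0,20,0]
After op 7 (swap): stack=[19,17] mem=[0,0,20,0]
After op 8 (dup): stack=[19,17,17] mem=[0,0,20,0]
After op 9 (*): stack=[19,289] mem=[0,0,20,0]

[19, 289]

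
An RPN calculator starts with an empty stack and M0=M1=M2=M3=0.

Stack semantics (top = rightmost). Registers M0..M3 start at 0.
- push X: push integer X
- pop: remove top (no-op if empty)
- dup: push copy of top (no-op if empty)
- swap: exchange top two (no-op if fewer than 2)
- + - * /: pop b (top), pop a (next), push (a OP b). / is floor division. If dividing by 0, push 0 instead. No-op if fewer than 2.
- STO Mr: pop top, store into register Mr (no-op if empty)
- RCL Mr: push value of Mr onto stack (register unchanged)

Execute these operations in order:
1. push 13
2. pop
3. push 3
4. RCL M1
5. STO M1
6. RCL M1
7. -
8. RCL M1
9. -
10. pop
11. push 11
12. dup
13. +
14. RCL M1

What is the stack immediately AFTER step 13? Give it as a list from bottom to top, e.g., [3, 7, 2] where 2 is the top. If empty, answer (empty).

After op 1 (push 13): stack=[13] mem=[0,0,0,0]
After op 2 (pop): stack=[empty] mem=[0,0,0,0]
After op 3 (push 3): stack=[3] mem=[0,0,0,0]
After op 4 (RCL M1): stack=[3,0] mem=[0,0,0,0]
After op 5 (STO M1): stack=[3] mem=[0,0,0,0]
After op 6 (RCL M1): stack=[3,0] mem=[0,0,0,0]
After op 7 (-): stack=[3] mem=[0,0,0,0]
After op 8 (RCL M1): stack=[3,0] mem=[0,0,0,0]
After op 9 (-): stack=[3] mem=[0,0,0,0]
After op 10 (pop): stack=[empty] mem=[0,0,0,0]
After op 11 (push 11): stack=[11] mem=[0,0,0,0]
After op 12 (dup): stack=[11,11] mem=[0,0,0,0]
After op 13 (+): stack=[22] mem=[0,0,0,0]

[22]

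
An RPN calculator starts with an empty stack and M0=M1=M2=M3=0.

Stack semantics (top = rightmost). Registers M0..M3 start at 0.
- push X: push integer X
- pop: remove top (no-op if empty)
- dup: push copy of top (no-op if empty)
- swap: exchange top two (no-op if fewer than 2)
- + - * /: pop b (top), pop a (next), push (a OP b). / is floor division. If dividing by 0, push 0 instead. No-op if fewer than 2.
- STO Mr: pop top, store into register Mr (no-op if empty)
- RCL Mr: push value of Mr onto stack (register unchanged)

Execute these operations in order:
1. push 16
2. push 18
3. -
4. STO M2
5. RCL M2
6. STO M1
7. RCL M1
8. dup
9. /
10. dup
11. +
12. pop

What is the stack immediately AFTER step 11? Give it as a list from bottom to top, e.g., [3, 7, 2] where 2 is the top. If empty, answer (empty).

After op 1 (push 16): stack=[16] mem=[0,0,0,0]
After op 2 (push 18): stack=[16,18] mem=[0,0,0,0]
After op 3 (-): stack=[-2] mem=[0,0,0,0]
After op 4 (STO M2): stack=[empty] mem=[0,0,-2,0]
After op 5 (RCL M2): stack=[-2] mem=[0,0,-2,0]
After op 6 (STO M1): stack=[empty] mem=[0,-2,-2,0]
After op 7 (RCL M1): stack=[-2] mem=[0,-2,-2,0]
After op 8 (dup): stack=[-2,-2] mem=[0,-2,-2,0]
After op 9 (/): stack=[1] mem=[0,-2,-2,0]
After op 10 (dup): stack=[1,1] mem=[0,-2,-2,0]
After op 11 (+): stack=[2] mem=[0,-2,-2,0]

[2]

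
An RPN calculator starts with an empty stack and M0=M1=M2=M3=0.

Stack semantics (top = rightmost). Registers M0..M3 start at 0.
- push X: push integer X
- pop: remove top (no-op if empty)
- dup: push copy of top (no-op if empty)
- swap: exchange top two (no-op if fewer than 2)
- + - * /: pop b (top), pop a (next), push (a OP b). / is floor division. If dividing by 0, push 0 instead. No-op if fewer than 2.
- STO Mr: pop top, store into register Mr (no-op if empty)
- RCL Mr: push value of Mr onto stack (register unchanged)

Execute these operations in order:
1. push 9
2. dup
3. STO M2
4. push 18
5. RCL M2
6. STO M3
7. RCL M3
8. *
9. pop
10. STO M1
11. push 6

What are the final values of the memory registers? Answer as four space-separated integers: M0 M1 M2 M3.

After op 1 (push 9): stack=[9] mem=[0,0,0,0]
After op 2 (dup): stack=[9,9] mem=[0,0,0,0]
After op 3 (STO M2): stack=[9] mem=[0,0,9,0]
After op 4 (push 18): stack=[9,18] mem=[0,0,9,0]
After op 5 (RCL M2): stack=[9,18,9] mem=[0,0,9,0]
After op 6 (STO M3): stack=[9,18] mem=[0,0,9,9]
After op 7 (RCL M3): stack=[9,18,9] mem=[0,0,9,9]
After op 8 (*): stack=[9,162] mem=[0,0,9,9]
After op 9 (pop): stack=[9] mem=[0,0,9,9]
After op 10 (STO M1): stack=[empty] mem=[0,9,9,9]
After op 11 (push 6): stack=[6] mem=[0,9,9,9]

Answer: 0 9 9 9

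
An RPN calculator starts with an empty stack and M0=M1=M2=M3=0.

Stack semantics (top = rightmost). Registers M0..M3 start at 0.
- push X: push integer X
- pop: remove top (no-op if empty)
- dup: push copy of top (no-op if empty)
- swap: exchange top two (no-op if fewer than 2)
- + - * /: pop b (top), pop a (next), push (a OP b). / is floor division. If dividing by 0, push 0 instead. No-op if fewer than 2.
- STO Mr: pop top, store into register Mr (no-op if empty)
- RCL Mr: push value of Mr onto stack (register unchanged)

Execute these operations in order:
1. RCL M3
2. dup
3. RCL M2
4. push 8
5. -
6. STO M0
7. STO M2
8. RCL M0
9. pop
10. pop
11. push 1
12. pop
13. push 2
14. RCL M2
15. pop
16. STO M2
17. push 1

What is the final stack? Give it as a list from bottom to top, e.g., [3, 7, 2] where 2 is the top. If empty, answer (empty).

Answer: [1]

Derivation:
After op 1 (RCL M3): stack=[0] mem=[0,0,0,0]
After op 2 (dup): stack=[0,0] mem=[0,0,0,0]
After op 3 (RCL M2): stack=[0,0,0] mem=[0,0,0,0]
After op 4 (push 8): stack=[0,0,0,8] mem=[0,0,0,0]
After op 5 (-): stack=[0,0,-8] mem=[0,0,0,0]
After op 6 (STO M0): stack=[0,0] mem=[-8,0,0,0]
After op 7 (STO M2): stack=[0] mem=[-8,0,0,0]
After op 8 (RCL M0): stack=[0,-8] mem=[-8,0,0,0]
After op 9 (pop): stack=[0] mem=[-8,0,0,0]
After op 10 (pop): stack=[empty] mem=[-8,0,0,0]
After op 11 (push 1): stack=[1] mem=[-8,0,0,0]
After op 12 (pop): stack=[empty] mem=[-8,0,0,0]
After op 13 (push 2): stack=[2] mem=[-8,0,0,0]
After op 14 (RCL M2): stack=[2,0] mem=[-8,0,0,0]
After op 15 (pop): stack=[2] mem=[-8,0,0,0]
After op 16 (STO M2): stack=[empty] mem=[-8,0,2,0]
After op 17 (push 1): stack=[1] mem=[-8,0,2,0]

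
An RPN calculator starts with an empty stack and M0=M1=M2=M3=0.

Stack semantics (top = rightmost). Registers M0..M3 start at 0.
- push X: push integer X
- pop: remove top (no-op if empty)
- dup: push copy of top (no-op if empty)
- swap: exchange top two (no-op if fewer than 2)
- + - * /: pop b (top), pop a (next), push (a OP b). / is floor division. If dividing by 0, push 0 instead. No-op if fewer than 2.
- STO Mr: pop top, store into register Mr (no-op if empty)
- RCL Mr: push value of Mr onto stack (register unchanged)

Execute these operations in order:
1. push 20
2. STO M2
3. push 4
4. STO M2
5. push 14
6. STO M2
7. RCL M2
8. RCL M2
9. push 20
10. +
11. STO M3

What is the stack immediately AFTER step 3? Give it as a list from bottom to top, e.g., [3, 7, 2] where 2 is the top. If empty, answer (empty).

After op 1 (push 20): stack=[20] mem=[0,0,0,0]
After op 2 (STO M2): stack=[empty] mem=[0,0,20,0]
After op 3 (push 4): stack=[4] mem=[0,0,20,0]

[4]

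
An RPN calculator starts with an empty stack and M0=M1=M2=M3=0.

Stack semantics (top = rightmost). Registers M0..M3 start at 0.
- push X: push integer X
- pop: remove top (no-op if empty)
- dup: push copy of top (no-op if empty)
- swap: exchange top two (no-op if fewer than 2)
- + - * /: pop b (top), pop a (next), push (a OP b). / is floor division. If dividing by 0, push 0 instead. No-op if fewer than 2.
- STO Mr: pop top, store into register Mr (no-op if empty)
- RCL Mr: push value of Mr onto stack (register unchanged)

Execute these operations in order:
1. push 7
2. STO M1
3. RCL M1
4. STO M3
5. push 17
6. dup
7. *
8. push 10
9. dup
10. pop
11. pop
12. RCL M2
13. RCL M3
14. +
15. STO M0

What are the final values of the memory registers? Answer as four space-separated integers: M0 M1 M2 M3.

After op 1 (push 7): stack=[7] mem=[0,0,0,0]
After op 2 (STO M1): stack=[empty] mem=[0,7,0,0]
After op 3 (RCL M1): stack=[7] mem=[0,7,0,0]
After op 4 (STO M3): stack=[empty] mem=[0,7,0,7]
After op 5 (push 17): stack=[17] mem=[0,7,0,7]
After op 6 (dup): stack=[17,17] mem=[0,7,0,7]
After op 7 (*): stack=[289] mem=[0,7,0,7]
After op 8 (push 10): stack=[289,10] mem=[0,7,0,7]
After op 9 (dup): stack=[289,10,10] mem=[0,7,0,7]
After op 10 (pop): stack=[289,10] mem=[0,7,0,7]
After op 11 (pop): stack=[289] mem=[0,7,0,7]
After op 12 (RCL M2): stack=[289,0] mem=[0,7,0,7]
After op 13 (RCL M3): stack=[289,0,7] mem=[0,7,0,7]
After op 14 (+): stack=[289,7] mem=[0,7,0,7]
After op 15 (STO M0): stack=[289] mem=[7,7,0,7]

Answer: 7 7 0 7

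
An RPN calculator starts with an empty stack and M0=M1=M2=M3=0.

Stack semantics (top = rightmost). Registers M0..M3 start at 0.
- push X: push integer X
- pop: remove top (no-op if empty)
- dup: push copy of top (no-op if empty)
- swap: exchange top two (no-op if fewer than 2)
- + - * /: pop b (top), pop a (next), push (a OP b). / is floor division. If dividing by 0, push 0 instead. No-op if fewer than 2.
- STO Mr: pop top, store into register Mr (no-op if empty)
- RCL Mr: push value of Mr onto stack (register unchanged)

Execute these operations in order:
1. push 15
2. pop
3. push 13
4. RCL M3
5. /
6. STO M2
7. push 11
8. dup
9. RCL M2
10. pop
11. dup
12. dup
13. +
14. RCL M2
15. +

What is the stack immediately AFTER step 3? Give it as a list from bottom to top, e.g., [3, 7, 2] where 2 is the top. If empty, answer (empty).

After op 1 (push 15): stack=[15] mem=[0,0,0,0]
After op 2 (pop): stack=[empty] mem=[0,0,0,0]
After op 3 (push 13): stack=[13] mem=[0,0,0,0]

[13]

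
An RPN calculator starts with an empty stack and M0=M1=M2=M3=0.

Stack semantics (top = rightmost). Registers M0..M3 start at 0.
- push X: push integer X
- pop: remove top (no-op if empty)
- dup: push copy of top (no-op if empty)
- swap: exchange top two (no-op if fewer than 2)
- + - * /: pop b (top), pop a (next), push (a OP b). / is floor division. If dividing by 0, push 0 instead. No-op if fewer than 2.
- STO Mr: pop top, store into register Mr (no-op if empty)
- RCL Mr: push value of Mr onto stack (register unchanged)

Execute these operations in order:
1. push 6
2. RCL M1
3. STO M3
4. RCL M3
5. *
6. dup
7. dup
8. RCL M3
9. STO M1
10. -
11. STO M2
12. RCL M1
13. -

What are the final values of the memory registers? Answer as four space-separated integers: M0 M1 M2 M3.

After op 1 (push 6): stack=[6] mem=[0,0,0,0]
After op 2 (RCL M1): stack=[6,0] mem=[0,0,0,0]
After op 3 (STO M3): stack=[6] mem=[0,0,0,0]
After op 4 (RCL M3): stack=[6,0] mem=[0,0,0,0]
After op 5 (*): stack=[0] mem=[0,0,0,0]
After op 6 (dup): stack=[0,0] mem=[0,0,0,0]
After op 7 (dup): stack=[0,0,0] mem=[0,0,0,0]
After op 8 (RCL M3): stack=[0,0,0,0] mem=[0,0,0,0]
After op 9 (STO M1): stack=[0,0,0] mem=[0,0,0,0]
After op 10 (-): stack=[0,0] mem=[0,0,0,0]
After op 11 (STO M2): stack=[0] mem=[0,0,0,0]
After op 12 (RCL M1): stack=[0,0] mem=[0,0,0,0]
After op 13 (-): stack=[0] mem=[0,0,0,0]

Answer: 0 0 0 0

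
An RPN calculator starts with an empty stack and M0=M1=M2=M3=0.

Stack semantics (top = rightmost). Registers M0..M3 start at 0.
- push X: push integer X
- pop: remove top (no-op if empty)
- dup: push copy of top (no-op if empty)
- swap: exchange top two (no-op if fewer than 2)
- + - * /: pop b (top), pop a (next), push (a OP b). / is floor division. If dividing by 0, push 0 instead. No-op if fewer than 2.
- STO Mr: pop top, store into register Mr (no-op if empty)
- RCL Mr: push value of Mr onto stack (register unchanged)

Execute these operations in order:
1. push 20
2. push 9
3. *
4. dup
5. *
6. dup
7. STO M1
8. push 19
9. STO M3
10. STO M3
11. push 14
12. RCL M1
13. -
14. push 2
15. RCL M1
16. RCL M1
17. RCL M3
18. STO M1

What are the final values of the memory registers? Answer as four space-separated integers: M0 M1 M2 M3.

After op 1 (push 20): stack=[20] mem=[0,0,0,0]
After op 2 (push 9): stack=[20,9] mem=[0,0,0,0]
After op 3 (*): stack=[180] mem=[0,0,0,0]
After op 4 (dup): stack=[180,180] mem=[0,0,0,0]
After op 5 (*): stack=[32400] mem=[0,0,0,0]
After op 6 (dup): stack=[32400,32400] mem=[0,0,0,0]
After op 7 (STO M1): stack=[32400] mem=[0,32400,0,0]
After op 8 (push 19): stack=[32400,19] mem=[0,32400,0,0]
After op 9 (STO M3): stack=[32400] mem=[0,32400,0,19]
After op 10 (STO M3): stack=[empty] mem=[0,32400,0,32400]
After op 11 (push 14): stack=[14] mem=[0,32400,0,32400]
After op 12 (RCL M1): stack=[14,32400] mem=[0,32400,0,32400]
After op 13 (-): stack=[-32386] mem=[0,32400,0,32400]
After op 14 (push 2): stack=[-32386,2] mem=[0,32400,0,32400]
After op 15 (RCL M1): stack=[-32386,2,32400] mem=[0,32400,0,32400]
After op 16 (RCL M1): stack=[-32386,2,32400,32400] mem=[0,32400,0,32400]
After op 17 (RCL M3): stack=[-32386,2,32400,32400,32400] mem=[0,32400,0,32400]
After op 18 (STO M1): stack=[-32386,2,32400,32400] mem=[0,32400,0,32400]

Answer: 0 32400 0 32400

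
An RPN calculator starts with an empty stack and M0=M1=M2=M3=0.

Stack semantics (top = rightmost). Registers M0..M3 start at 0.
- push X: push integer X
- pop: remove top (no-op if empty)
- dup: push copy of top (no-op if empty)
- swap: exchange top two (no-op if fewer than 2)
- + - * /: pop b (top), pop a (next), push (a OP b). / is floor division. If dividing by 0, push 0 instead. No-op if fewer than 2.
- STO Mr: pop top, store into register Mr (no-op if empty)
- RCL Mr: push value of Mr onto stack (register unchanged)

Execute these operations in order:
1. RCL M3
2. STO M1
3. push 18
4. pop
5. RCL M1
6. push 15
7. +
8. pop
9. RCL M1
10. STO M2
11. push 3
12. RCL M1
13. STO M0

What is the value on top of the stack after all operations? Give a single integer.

After op 1 (RCL M3): stack=[0] mem=[0,0,0,0]
After op 2 (STO M1): stack=[empty] mem=[0,0,0,0]
After op 3 (push 18): stack=[18] mem=[0,0,0,0]
After op 4 (pop): stack=[empty] mem=[0,0,0,0]
After op 5 (RCL M1): stack=[0] mem=[0,0,0,0]
After op 6 (push 15): stack=[0,15] mem=[0,0,0,0]
After op 7 (+): stack=[15] mem=[0,0,0,0]
After op 8 (pop): stack=[empty] mem=[0,0,0,0]
After op 9 (RCL M1): stack=[0] mem=[0,0,0,0]
After op 10 (STO M2): stack=[empty] mem=[0,0,0,0]
After op 11 (push 3): stack=[3] mem=[0,0,0,0]
After op 12 (RCL M1): stack=[3,0] mem=[0,0,0,0]
After op 13 (STO M0): stack=[3] mem=[0,0,0,0]

Answer: 3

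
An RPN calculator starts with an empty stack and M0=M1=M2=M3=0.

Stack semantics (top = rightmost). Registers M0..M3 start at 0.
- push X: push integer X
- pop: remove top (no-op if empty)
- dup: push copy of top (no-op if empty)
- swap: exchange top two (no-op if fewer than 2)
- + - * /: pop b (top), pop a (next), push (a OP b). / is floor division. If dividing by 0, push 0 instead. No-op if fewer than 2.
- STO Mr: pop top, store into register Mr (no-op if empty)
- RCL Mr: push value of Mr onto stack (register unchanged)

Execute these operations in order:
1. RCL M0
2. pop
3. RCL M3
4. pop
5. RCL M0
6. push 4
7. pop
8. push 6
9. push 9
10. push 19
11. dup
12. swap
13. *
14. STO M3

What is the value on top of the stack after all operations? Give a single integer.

After op 1 (RCL M0): stack=[0] mem=[0,0,0,0]
After op 2 (pop): stack=[empty] mem=[0,0,0,0]
After op 3 (RCL M3): stack=[0] mem=[0,0,0,0]
After op 4 (pop): stack=[empty] mem=[0,0,0,0]
After op 5 (RCL M0): stack=[0] mem=[0,0,0,0]
After op 6 (push 4): stack=[0,4] mem=[0,0,0,0]
After op 7 (pop): stack=[0] mem=[0,0,0,0]
After op 8 (push 6): stack=[0,6] mem=[0,0,0,0]
After op 9 (push 9): stack=[0,6,9] mem=[0,0,0,0]
After op 10 (push 19): stack=[0,6,9,19] mem=[0,0,0,0]
After op 11 (dup): stack=[0,6,9,19,19] mem=[0,0,0,0]
After op 12 (swap): stack=[0,6,9,19,19] mem=[0,0,0,0]
After op 13 (*): stack=[0,6,9,361] mem=[0,0,0,0]
After op 14 (STO M3): stack=[0,6,9] mem=[0,0,0,361]

Answer: 9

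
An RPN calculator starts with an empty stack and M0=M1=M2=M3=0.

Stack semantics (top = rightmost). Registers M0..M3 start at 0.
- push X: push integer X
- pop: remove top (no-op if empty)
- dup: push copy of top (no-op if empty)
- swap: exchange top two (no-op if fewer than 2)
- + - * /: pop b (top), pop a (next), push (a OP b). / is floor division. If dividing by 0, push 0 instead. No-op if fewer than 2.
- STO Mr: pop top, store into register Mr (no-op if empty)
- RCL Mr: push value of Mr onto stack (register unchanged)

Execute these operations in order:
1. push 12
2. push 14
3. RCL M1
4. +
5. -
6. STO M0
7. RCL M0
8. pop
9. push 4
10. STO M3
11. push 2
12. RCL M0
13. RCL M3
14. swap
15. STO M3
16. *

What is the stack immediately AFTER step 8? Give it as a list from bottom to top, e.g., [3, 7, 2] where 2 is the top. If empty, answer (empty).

After op 1 (push 12): stack=[12] mem=[0,0,0,0]
After op 2 (push 14): stack=[12,14] mem=[0,0,0,0]
After op 3 (RCL M1): stack=[12,14,0] mem=[0,0,0,0]
After op 4 (+): stack=[12,14] mem=[0,0,0,0]
After op 5 (-): stack=[-2] mem=[0,0,0,0]
After op 6 (STO M0): stack=[empty] mem=[-2,0,0,0]
After op 7 (RCL M0): stack=[-2] mem=[-2,0,0,0]
After op 8 (pop): stack=[empty] mem=[-2,0,0,0]

(empty)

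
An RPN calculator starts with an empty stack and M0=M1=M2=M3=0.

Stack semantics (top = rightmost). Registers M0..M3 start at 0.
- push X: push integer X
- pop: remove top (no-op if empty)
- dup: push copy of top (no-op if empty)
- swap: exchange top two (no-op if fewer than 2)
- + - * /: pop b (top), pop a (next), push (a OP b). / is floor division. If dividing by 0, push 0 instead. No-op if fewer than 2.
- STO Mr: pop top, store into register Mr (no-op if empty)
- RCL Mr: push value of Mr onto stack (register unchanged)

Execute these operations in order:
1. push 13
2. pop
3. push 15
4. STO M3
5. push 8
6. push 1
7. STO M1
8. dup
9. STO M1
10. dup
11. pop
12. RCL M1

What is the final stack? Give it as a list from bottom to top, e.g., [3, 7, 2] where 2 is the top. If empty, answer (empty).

Answer: [8, 8]

Derivation:
After op 1 (push 13): stack=[13] mem=[0,0,0,0]
After op 2 (pop): stack=[empty] mem=[0,0,0,0]
After op 3 (push 15): stack=[15] mem=[0,0,0,0]
After op 4 (STO M3): stack=[empty] mem=[0,0,0,15]
After op 5 (push 8): stack=[8] mem=[0,0,0,15]
After op 6 (push 1): stack=[8,1] mem=[0,0,0,15]
After op 7 (STO M1): stack=[8] mem=[0,1,0,15]
After op 8 (dup): stack=[8,8] mem=[0,1,0,15]
After op 9 (STO M1): stack=[8] mem=[0,8,0,15]
After op 10 (dup): stack=[8,8] mem=[0,8,0,15]
After op 11 (pop): stack=[8] mem=[0,8,0,15]
After op 12 (RCL M1): stack=[8,8] mem=[0,8,0,15]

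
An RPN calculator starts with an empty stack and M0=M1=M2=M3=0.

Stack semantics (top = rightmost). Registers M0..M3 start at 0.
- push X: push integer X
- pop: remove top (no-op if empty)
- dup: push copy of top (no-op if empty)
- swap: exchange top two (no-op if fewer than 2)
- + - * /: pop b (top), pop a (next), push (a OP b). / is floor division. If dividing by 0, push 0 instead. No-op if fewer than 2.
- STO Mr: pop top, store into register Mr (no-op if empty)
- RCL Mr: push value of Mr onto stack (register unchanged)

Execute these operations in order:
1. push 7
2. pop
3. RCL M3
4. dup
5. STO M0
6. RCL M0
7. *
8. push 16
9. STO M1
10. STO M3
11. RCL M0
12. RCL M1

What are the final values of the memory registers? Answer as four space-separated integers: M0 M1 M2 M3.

Answer: 0 16 0 0

Derivation:
After op 1 (push 7): stack=[7] mem=[0,0,0,0]
After op 2 (pop): stack=[empty] mem=[0,0,0,0]
After op 3 (RCL M3): stack=[0] mem=[0,0,0,0]
After op 4 (dup): stack=[0,0] mem=[0,0,0,0]
After op 5 (STO M0): stack=[0] mem=[0,0,0,0]
After op 6 (RCL M0): stack=[0,0] mem=[0,0,0,0]
After op 7 (*): stack=[0] mem=[0,0,0,0]
After op 8 (push 16): stack=[0,16] mem=[0,0,0,0]
After op 9 (STO M1): stack=[0] mem=[0,16,0,0]
After op 10 (STO M3): stack=[empty] mem=[0,16,0,0]
After op 11 (RCL M0): stack=[0] mem=[0,16,0,0]
After op 12 (RCL M1): stack=[0,16] mem=[0,16,0,0]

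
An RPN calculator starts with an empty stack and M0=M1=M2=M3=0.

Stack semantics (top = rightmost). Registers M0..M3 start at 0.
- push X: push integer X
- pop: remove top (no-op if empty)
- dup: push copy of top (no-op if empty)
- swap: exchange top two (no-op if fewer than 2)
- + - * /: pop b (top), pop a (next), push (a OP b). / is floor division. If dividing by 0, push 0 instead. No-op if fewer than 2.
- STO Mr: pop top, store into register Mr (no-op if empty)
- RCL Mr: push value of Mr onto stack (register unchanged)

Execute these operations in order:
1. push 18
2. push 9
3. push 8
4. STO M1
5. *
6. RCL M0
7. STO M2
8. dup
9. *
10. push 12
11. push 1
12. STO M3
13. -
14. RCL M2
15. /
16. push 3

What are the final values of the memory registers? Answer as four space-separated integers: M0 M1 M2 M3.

Answer: 0 8 0 1

Derivation:
After op 1 (push 18): stack=[18] mem=[0,0,0,0]
After op 2 (push 9): stack=[18,9] mem=[0,0,0,0]
After op 3 (push 8): stack=[18,9,8] mem=[0,0,0,0]
After op 4 (STO M1): stack=[18,9] mem=[0,8,0,0]
After op 5 (*): stack=[162] mem=[0,8,0,0]
After op 6 (RCL M0): stack=[162,0] mem=[0,8,0,0]
After op 7 (STO M2): stack=[162] mem=[0,8,0,0]
After op 8 (dup): stack=[162,162] mem=[0,8,0,0]
After op 9 (*): stack=[26244] mem=[0,8,0,0]
After op 10 (push 12): stack=[26244,12] mem=[0,8,0,0]
After op 11 (push 1): stack=[26244,12,1] mem=[0,8,0,0]
After op 12 (STO M3): stack=[26244,12] mem=[0,8,0,1]
After op 13 (-): stack=[26232] mem=[0,8,0,1]
After op 14 (RCL M2): stack=[26232,0] mem=[0,8,0,1]
After op 15 (/): stack=[0] mem=[0,8,0,1]
After op 16 (push 3): stack=[0,3] mem=[0,8,0,1]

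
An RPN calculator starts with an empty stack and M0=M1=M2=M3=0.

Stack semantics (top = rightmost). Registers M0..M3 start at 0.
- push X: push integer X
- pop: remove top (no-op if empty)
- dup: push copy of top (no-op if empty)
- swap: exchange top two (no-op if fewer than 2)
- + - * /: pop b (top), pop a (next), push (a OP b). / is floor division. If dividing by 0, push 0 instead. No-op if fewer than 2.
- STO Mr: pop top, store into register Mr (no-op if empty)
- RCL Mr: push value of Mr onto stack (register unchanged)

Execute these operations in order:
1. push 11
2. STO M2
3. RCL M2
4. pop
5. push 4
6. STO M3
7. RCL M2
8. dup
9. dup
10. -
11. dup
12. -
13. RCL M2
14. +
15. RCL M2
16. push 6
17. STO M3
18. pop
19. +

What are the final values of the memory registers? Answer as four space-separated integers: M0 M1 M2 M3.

Answer: 0 0 11 6

Derivation:
After op 1 (push 11): stack=[11] mem=[0,0,0,0]
After op 2 (STO M2): stack=[empty] mem=[0,0,11,0]
After op 3 (RCL M2): stack=[11] mem=[0,0,11,0]
After op 4 (pop): stack=[empty] mem=[0,0,11,0]
After op 5 (push 4): stack=[4] mem=[0,0,11,0]
After op 6 (STO M3): stack=[empty] mem=[0,0,11,4]
After op 7 (RCL M2): stack=[11] mem=[0,0,11,4]
After op 8 (dup): stack=[11,11] mem=[0,0,11,4]
After op 9 (dup): stack=[11,11,11] mem=[0,0,11,4]
After op 10 (-): stack=[11,0] mem=[0,0,11,4]
After op 11 (dup): stack=[11,0,0] mem=[0,0,11,4]
After op 12 (-): stack=[11,0] mem=[0,0,11,4]
After op 13 (RCL M2): stack=[11,0,11] mem=[0,0,11,4]
After op 14 (+): stack=[11,11] mem=[0,0,11,4]
After op 15 (RCL M2): stack=[11,11,11] mem=[0,0,11,4]
After op 16 (push 6): stack=[11,11,11,6] mem=[0,0,11,4]
After op 17 (STO M3): stack=[11,11,11] mem=[0,0,11,6]
After op 18 (pop): stack=[11,11] mem=[0,0,11,6]
After op 19 (+): stack=[22] mem=[0,0,11,6]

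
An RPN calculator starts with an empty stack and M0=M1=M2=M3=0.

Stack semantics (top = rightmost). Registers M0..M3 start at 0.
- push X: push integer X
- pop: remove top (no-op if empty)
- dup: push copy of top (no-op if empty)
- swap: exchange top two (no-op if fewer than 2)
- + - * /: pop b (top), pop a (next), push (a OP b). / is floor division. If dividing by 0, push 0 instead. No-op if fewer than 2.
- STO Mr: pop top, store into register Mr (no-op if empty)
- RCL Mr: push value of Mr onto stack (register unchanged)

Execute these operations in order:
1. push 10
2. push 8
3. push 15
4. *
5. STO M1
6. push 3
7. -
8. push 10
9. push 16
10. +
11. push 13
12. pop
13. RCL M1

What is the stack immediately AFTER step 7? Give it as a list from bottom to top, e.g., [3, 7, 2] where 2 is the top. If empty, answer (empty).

After op 1 (push 10): stack=[10] mem=[0,0,0,0]
After op 2 (push 8): stack=[10,8] mem=[0,0,0,0]
After op 3 (push 15): stack=[10,8,15] mem=[0,0,0,0]
After op 4 (*): stack=[10,120] mem=[0,0,0,0]
After op 5 (STO M1): stack=[10] mem=[0,120,0,0]
After op 6 (push 3): stack=[10,3] mem=[0,120,0,0]
After op 7 (-): stack=[7] mem=[0,120,0,0]

[7]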